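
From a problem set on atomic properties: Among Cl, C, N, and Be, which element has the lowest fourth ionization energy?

IE_4 is the cost of taking one more electron from the +3 cation: Cl³⁺ still has 4 valence electrons; C³⁺ still has 1 valence electron; N³⁺ still has 2 valence electrons; Be³⁺ is already 1 electron into the core.
Breaking into a closed-shell core is much more expensive than removing a leftover valence electron — Be has the largest IE_4 here.
Valence configurations: Cl³⁺ [Ne]3s²3p², C³⁺ [He]2s¹, N³⁺ [He]2s².
Approximate IE_4 values (kJ/mol): Cl 5159, C 6223, N 7475, Be 21007.
So the fourth ionization energies run Cl < C < N < Be.

Cl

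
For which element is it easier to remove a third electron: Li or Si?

After 2 electrons have been removed, what remains? Li²⁺ is already 1 electron into the core; Si²⁺ still has 2 valence electrons.
Core electrons are held far more tightly than valence electrons, so Li tops the IE_3 order.
The numbers (kJ/mol): Li 11815, Si 3232.
So the third ionization energies run Si < Li.

Si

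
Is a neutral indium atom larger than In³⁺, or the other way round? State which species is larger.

In

Forming In³⁺ removes 3 electrons from In. Fewer electrons for the same nuclear charge means less shielding and a higher Z_eff on the remaining electrons, and for main-group metals the entire outer shell is lost.
A cation is smaller than its parent atom: In³⁺ < In.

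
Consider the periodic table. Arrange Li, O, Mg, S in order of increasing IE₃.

S, O, Mg, Li

After 2 electrons have been removed, what remains? Li²⁺ is already 1 electron into the core; O²⁺ still has 4 valence electrons; Mg²⁺ is the bare [Ne] core; S²⁺ still has 4 valence electrons.
Pulling an electron out of a noble-gas core costs far more than removing a remaining valence electron, so Mg and Li sit at the high end of IE_3.
Valence configurations: O²⁺ [He]2s²2p², S²⁺ [Ne]3s²3p².
The numbers (kJ/mol): Li 11815, O 5300, Mg 7733, S 3357.
Putting it together, IE_3: S < O < Mg < Li.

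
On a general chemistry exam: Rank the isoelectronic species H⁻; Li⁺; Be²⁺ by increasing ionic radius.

All of these have 2 electrons, so size is governed by nuclear charge alone: the more protons, the stronger the pull on the same electron cloud, and the smaller the ion.
Nuclear charges: Be²⁺ (Z=4), Li⁺ (Z=3), H⁻ (Z=1).
Smallest to largest: Be²⁺ < Li⁺ < H⁻.

Be²⁺, Li⁺, H⁻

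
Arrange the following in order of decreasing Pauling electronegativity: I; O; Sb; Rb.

EN rises left→right (higher Z_eff, smaller atoms) and falls top→bottom (larger, more shielded atoms).
These span different periods and groups, so the two trends combine.
Sb > Rb: both are in period 5; the period trend gives Sb the larger value.
I > Sb: both are in period 5; the period trend gives I the larger value.
O > I: the two effects oppose for this pair; the down-group effect wins (3.44 vs 2.66).
For reference (Pauling): O 3.44, Rb 0.82, Sb 2.05, I 2.66.
So from highest to lowest: O > I > Sb > Rb.

O > I > Sb > Rb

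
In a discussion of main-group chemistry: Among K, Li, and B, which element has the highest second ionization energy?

IE_2 is the cost of taking one more electron from the +1 cation: K⁺ is the bare [Ar] core; Li⁺ is the bare [He] core; B⁺ still has 2 valence electrons.
Core electrons are held far more tightly than valence electrons, so K and Li top the IE_2 order.
Approximate IE_2 values (kJ/mol): K 3052, Li 7298, B 2427.
So the second ionization energies run B < K < Li.

Li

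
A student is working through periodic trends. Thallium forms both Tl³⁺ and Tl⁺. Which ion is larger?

Tl⁺

Both ions have Z = 81 protons, but Tl³⁺ has lost more electrons, so its remaining electrons feel a larger effective nuclear charge per electron and are pulled in more tightly.
Higher positive charge → smaller ion, so Tl⁺ > Tl³⁺.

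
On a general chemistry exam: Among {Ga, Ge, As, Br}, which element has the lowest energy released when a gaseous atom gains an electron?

EA tends to increase across a period and decrease down a group, though the pattern is less regular than for IE or radius.
All lie in period 4; the across-period trend (electron affinity increases left to right) applies, with the exception below.
Note the exception: Ge has a higher electron affinity than As, contrary to the simple trend — adding an electron to As's half-filled 4p³ is unfavourable, so Ge (4p²) has the more exothermic EA.
Approximate values (kJ/mol): Ga 29, Ge 119, As 78, Br 325.
The lowest energy released when a gaseous atom gains an electron among these belongs to Ga.

Ga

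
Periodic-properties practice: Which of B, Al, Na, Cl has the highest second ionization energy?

Na

The second ionization energy removes an electron from the +1 ion. For each element: B⁺ still has 2 valence electrons; Al⁺ still has 2 valence electrons; Na⁺ is the bare [Ne] core; Cl⁺ still has 6 valence electrons.
Core electrons are held far more tightly than valence electrons, so Na tops the IE_2 order.
Valence configurations: B⁺ [He]2s², Al⁺ [Ne]3s², Cl⁺ [Ne]3s²3p⁴.
Approximate IE_2 values (kJ/mol): B 2427, Al 1817, Na 4562, Cl 2298.
Putting it together, IE_2: Al < Cl < B < Na.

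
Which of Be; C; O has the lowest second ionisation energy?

After 1 electron has been removed, what remains? Be⁺ still has 1 valence electron; C⁺ still has 3 valence electrons; O⁺ still has 5 valence electrons.
All are still removing valence electrons, so compare the +1 ions as you would atoms: IE_2 generally rises across a period (higher Z_eff) and falls down a group (larger shell), subject to the usual subshell exceptions.
Valence configurations: Be⁺ [He]2s¹, C⁺ [He]2s²2p¹, O⁺ [He]2s²2p³.
Tabulated IE_2 (kJ/mol): Be 1757, C 2353, O 3388.
Hence IE_2: Be < C < O.

Be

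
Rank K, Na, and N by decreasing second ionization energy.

The second ionization energy removes an electron from the +1 ion. For each element: K⁺ is the bare [Ar] core; Na⁺ is the bare [Ne] core; N⁺ still has 4 valence electrons.
Pulling an electron out of a noble-gas core costs far more than removing a remaining valence electron, so K and Na sit at the high end of IE_2.
The numbers (kJ/mol): K 3052, Na 4562, N 2856.
Overall IE_2 order: N < K < Na.

Na > K > N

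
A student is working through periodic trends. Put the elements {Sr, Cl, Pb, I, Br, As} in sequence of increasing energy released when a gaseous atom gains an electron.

Sr, Pb, As, I, Br, Cl

EA tends to increase across a period and decrease down a group, though the pattern is less regular than for IE or radius.
These span different periods and groups, so the two trends combine.
Pb > Sr: the two effects oppose for this pair; the across-period effect wins (35 vs 5 kJ/mol).
As > Pb: both effects reinforce here, so As is clearly the higher of the two.
I > As: period and group pull opposite ways; the across-period shift dominates (295 vs 78 kJ/mol).
Br > I: Br sits above I in group 17, so the down-group effect alone puts Br higher.
Cl > Br: they share group 17; the group trend gives Cl the larger value.
Tabulated electron affinity (kJ/mol): Cl 349, As 78, Br 325, Sr 5, I 295, Pb 35.
So from lowest to highest: Sr < Pb < As < I < Br < Cl.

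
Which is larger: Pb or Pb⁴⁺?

Forming Pb⁴⁺ removes 4 electrons from Pb. Fewer electrons for the same nuclear charge means less shielding and a higher Z_eff on the remaining electrons.
A cation is smaller than its parent atom: Pb⁴⁺ < Pb.

Pb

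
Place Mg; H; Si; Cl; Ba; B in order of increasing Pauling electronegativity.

Ba < Mg < Si < B < H < Cl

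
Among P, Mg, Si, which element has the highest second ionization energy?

IE_2 is the cost of taking one more electron from the +1 cation: P⁺ still has 4 valence electrons; Mg⁺ still has 1 valence electron; Si⁺ still has 3 valence electrons.
All are still removing valence electrons, so compare the +1 ions as you would atoms: IE_2 generally rises across a period (higher Z_eff) and falls down a group (larger shell), subject to the usual subshell exceptions.
Valence configurations: P⁺ [Ne]3s²3p², Mg⁺ [Ne]3s¹, Si⁺ [Ne]3s²3p¹.
The numbers (kJ/mol): P 1907, Mg 1451, Si 1577.
So the second ionization energies run Mg < Si < P.

P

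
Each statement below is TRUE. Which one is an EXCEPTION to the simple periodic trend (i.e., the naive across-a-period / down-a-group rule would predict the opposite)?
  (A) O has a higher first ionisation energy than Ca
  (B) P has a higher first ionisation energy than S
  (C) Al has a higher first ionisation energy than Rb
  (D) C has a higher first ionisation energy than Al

(B)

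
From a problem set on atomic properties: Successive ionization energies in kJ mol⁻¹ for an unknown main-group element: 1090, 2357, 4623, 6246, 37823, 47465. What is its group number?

Group 14

Look for the largest jump between consecutive ionization energies: IE5/IE4 ≈ 6.1, far larger than any earlier ratio.
That jump marks the point where a core electron is being removed. So the atom has 4 valence electrons.
A main-group element with 4 valence electrons is in group 14.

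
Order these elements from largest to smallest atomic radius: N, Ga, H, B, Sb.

Across a period the added protons contract the valence shell; down a group each new principal shell makes the atom larger.
Neither a single period nor a single group — weigh both effects.
N > H: period and group pull opposite ways; the down-group shift dominates (71 vs 32 pm).
B > N: both are in period 2; the period trend gives B the larger value.
Ga > B: Ga sits below B in group 13, so the down-group effect alone puts Ga larger.
Sb > Ga: period and group pull opposite ways; the down-group shift dominates (140 vs 124 pm).
Approximate values (pm): H 32, B 85, N 71, Ga 124, Sb 140.
So from largest to smallest: Sb > Ga > B > N > H.

Sb, Ga, B, N, H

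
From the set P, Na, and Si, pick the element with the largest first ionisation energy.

P

Na is in period 3, group 1; Si is in period 3, group 14; P is in period 3, group 15.
First ionization energy rises across a period (greater Z_eff holds electrons more tightly) and falls down a group (valence electrons are farther from the nucleus).
All lie in period 3, so first ionization energy increases left to right.
The largest first ionisation energy among these belongs to P.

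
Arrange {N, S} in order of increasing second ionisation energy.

IE_2 is the cost of taking one more electron from the +1 cation: N⁺ still has 4 valence electrons; S⁺ still has 5 valence electrons.
All are still removing valence electrons, so compare the +1 ions as you would atoms: IE_2 generally rises across a period (higher Z_eff) and falls down a group (larger shell), subject to the usual subshell exceptions.
Valence configurations: N⁺ [He]2s²2p², S⁺ [Ne]3s²3p³.
Approximate IE_2 values (kJ/mol): N 2856, S 2252.
Hence IE_2: S < N.

S < N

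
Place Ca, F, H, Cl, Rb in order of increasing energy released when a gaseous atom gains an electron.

H is in period 1, group 1; F is in period 2, group 17; Cl is in period 3, group 17; Ca is in period 4, group 2; Rb is in period 5, group 1.
Adding an electron releases more energy for atoms nearer the top right (short of the noble gases).
Neither a single period nor a single group — weigh both effects.
Rb > Ca: this pair runs against the simple trend — see the exception note.
H > Rb: they share group 1; the group trend gives H the larger value.
F > H: period and group pull opposite ways; the across-period shift dominates (328 vs 73 kJ/mol).
Cl > F: this pair runs against the simple trend — see the exception note.
Note the exception: Rb has a higher electron affinity than Ca, contrary to the simple trend — adding an electron to Ca (ns²) has to open a new, higher-energy np subshell, which is unfavourable.
Note the exception: Cl has a higher electron affinity than F, contrary to the simple trend — F's small 2p subshell makes the incoming electron feel strong e⁻–e⁻ repulsion, so Cl actually releases more energy on gaining an electron.
Approximate values (kJ/mol): H 73, F 328, Cl 349, Ca 2, Rb 47.
So from lowest to highest: Ca < Rb < H < F < Cl.

Ca < Rb < H < F < Cl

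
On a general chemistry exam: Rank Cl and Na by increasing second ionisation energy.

Cl < Na

Consider each +1 ion: Cl⁺ still has 6 valence electrons; Na⁺ is the bare [Ne] core.
Pulling an electron out of a noble-gas core costs far more than removing a remaining valence electron, so Na sits at the high end of IE_2.
Tabulated IE_2 (kJ/mol): Cl 2298, Na 4562.
So the second ionization energies run Cl < Na.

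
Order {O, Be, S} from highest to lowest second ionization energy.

IE_2 is the cost of taking one more electron from the +1 cation: O⁺ still has 5 valence electrons; Be⁺ still has 1 valence electron; S⁺ still has 5 valence electrons.
All are still removing valence electrons, so compare the +1 ions as you would atoms: IE_2 generally rises across a period (higher Z_eff) and falls down a group (larger shell), subject to the usual subshell exceptions.
Valence configurations: O⁺ [He]2s²2p³, Be⁺ [He]2s¹, S⁺ [Ne]3s²3p³.
The numbers (kJ/mol): O 3388, Be 1757, S 2252.
Putting it together, IE_2: Be < S < O.

O > S > Be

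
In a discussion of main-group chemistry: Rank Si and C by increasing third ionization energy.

Si < C

Consider each +2 ion: Si²⁺ still has 2 valence electrons; C²⁺ still has 2 valence electrons.
All are still removing valence electrons, so compare the +2 ions as you would atoms: IE_3 generally rises across a period (higher Z_eff) and falls down a group (larger shell), subject to the usual subshell exceptions.
Valence configurations: Si²⁺ [Ne]3s², C²⁺ [He]2s².
Tabulated IE_3 (kJ/mol): Si 3232, C 4620.
Hence IE_3: Si < C.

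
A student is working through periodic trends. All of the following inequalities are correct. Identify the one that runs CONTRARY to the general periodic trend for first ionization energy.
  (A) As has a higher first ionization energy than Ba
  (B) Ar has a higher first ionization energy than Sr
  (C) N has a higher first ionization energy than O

(C)

The general trend: first ionization energy increases across a period and decreases down a group.
(A) As (period 4, group 15) vs Ba (period 6, group 2): the stated order agrees with the simple trend.
(B) Ar (period 3, group 18) vs Sr (period 5, group 2): the stated order agrees with the simple trend.
(C) N (period 2, group 15) vs O (period 2, group 16): the stated order contradicts the simple trend.
The exception is (C): pairing an electron in O's 2p⁴ costs repulsion energy, so O ionizes more easily than half-filled N (2p³).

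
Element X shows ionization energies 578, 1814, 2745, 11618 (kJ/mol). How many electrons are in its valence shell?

3

Look for the largest jump between consecutive ionization energies: IE4/IE3 ≈ 4.2, far larger than any earlier ratio.
That jump marks the point where a core electron is being removed. So the atom has 3 valence electrons.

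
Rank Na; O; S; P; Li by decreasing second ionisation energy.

Li, Na, O, S, P

Consider each +1 ion: Na⁺ is the bare [Ne] core; O⁺ still has 5 valence electrons; S⁺ still has 5 valence electrons; P⁺ still has 4 valence electrons; Li⁺ is the bare [He] core.
Breaking into a closed-shell core is much more expensive than removing a leftover valence electron — Na and Li have the largest IE_2 here.
Valence configurations: O⁺ [He]2s²2p³, S⁺ [Ne]3s²3p³, P⁺ [Ne]3s²3p².
Approximate IE_2 values (kJ/mol): Na 4562, O 3388, S 2252, P 1907, Li 7298.
Overall IE_2 order: P < S < O < Na < Li.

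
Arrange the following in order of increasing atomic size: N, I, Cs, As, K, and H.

Moving right in a period, electrons are added to the same shell under a stronger nuclear pull, so atoms get smaller; moving down, a new shell is opened and atoms get larger.
Neither a single period nor a single group — weigh both effects.
N > H: the two effects oppose for this pair; the down-group effect wins (71 vs 32 pm).
As > N: they share group 15; the group trend gives As the larger value.
I > As: the two effects oppose for this pair; the down-group effect wins (133 vs 121 pm).
K > I: the two effects oppose for this pair; the across-period effect wins (196 vs 133 pm).
Cs > K: Cs sits below K in group 1, so the down-group effect alone puts Cs larger.
Tabulated atomic radius (pm): H 32, N 71, K 196, As 121, I 133, Cs 232.
So from smallest to largest: H < N < As < I < K < Cs.

H < N < As < I < K < Cs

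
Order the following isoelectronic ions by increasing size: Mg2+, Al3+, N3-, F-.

Al3+, Mg2+, F-, N3-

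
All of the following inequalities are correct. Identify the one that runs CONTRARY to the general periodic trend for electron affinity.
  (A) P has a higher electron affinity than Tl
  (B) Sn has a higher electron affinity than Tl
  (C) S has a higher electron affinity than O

(C)

The general trend: electron affinity increases across a period and decreases down a group.
(A) P (period 3, group 15) vs Tl (period 6, group 13): the stated order agrees with the simple trend.
(B) Sn (period 5, group 14) vs Tl (period 6, group 13): the stated order agrees with the simple trend.
(C) S (period 3, group 16) vs O (period 2, group 16): the stated order contradicts the simple trend.
The exception is (C): the compact 2p subshell of O repels the added electron more than S's larger 3p does.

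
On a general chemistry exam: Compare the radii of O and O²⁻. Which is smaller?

O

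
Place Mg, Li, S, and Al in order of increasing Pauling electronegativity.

Li, Mg, Al, S

EN rises left→right (higher Z_eff, smaller atoms) and falls top→bottom (larger, more shielded atoms).
Here both period and group differ, so the two effects have to be weighed against each other.
Mg > Li: the two effects oppose for this pair; the across-period effect wins (1.31 vs 0.98).
Al > Mg: both are in period 3; the period trend gives Al the larger value.
S > Al: S lies to the right of Al in period 3, so the across-period effect alone puts S higher.
Approximate values (Pauling): Li 0.98, Mg 1.31, Al 1.61, S 2.58.
So from lowest to highest: Li < Mg < Al < S.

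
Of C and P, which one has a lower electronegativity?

EN rises left→right (higher Z_eff, smaller atoms) and falls top→bottom (larger, more shielded atoms).
These sit on a diagonal, where the across-period and down-group effects partly cancel.
C > P: the two effects oppose for this pair; the down-group effect wins (2.55 vs 2.19).
Tabulated electronegativity (Pauling): C 2.55, P 2.19.
So P has the lower electronegativity (P < C).

P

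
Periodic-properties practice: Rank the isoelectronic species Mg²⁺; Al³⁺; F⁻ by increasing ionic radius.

Al³⁺, Mg²⁺, F⁻

All of these have 10 electrons, so size is governed by nuclear charge alone: the more protons, the stronger the pull on the same electron cloud, and the smaller the ion.
Nuclear charges: Al³⁺ (Z=13), Mg²⁺ (Z=12), F⁻ (Z=9).
Smallest to largest: Al³⁺ < Mg²⁺ < F⁻.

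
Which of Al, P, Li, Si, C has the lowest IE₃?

Al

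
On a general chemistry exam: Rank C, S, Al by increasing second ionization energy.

The second ionization energy removes an electron from the +1 ion. For each element: C⁺ still has 3 valence electrons; S⁺ still has 5 valence electrons; Al⁺ still has 2 valence electrons.
All are still removing valence electrons, so compare the +1 ions as you would atoms: IE_2 generally rises across a period (higher Z_eff) and falls down a group (larger shell), subject to the usual subshell exceptions.
Valence configurations: C⁺ [He]2s²2p¹, S⁺ [Ne]3s²3p³, Al⁺ [Ne]3s².
The numbers (kJ/mol): C 2353, S 2252, Al 1817.
Putting it together, IE_2: Al < S < C.

Al, S, C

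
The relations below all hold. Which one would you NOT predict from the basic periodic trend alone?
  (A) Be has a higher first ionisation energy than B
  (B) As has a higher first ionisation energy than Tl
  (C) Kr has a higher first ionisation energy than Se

(A)

The general trend: first ionisation energy increases across a period and decreases down a group.
(A) Be (period 2, group 2) vs B (period 2, group 13): the stated order contradicts the simple trend.
(B) As (period 4, group 15) vs Tl (period 6, group 13): the stated order agrees with the simple trend.
(C) Kr (period 4, group 18) vs Se (period 4, group 16): the stated order agrees with the simple trend.
The exception is (A): removing B's lone 2p electron is easier than breaking Be's filled 2s².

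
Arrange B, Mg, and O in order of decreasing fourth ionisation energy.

IE_4 is the cost of taking one more electron from the +3 cation: B³⁺ is the bare [He] core; Mg³⁺ is already 1 electron into the core; O³⁺ still has 3 valence electrons.
Pulling an electron out of a noble-gas core costs far more than removing a remaining valence electron, so Mg and B sit at the high end of IE_4.
The numbers (kJ/mol): B 25026, Mg 10543, O 7469.
Overall IE_4 order: O < Mg < B.

B > Mg > O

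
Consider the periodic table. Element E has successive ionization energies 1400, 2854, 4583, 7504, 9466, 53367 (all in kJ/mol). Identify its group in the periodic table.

Group 15

Look for the largest jump between consecutive ionization energies: IE6/IE5 ≈ 5.6, far larger than any earlier ratio.
That jump marks the point where a core electron is being removed. So the atom has 5 valence electrons.
A main-group element with 5 valence electrons is in group 15.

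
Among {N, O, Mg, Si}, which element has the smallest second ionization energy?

Mg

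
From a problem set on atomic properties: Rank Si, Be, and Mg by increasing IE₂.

IE_2 is the cost of taking one more electron from the +1 cation: Si⁺ still has 3 valence electrons; Be⁺ still has 1 valence electron; Mg⁺ still has 1 valence electron.
All are still removing valence electrons, so compare the +1 ions as you would atoms: IE_2 generally rises across a period (higher Z_eff) and falls down a group (larger shell), subject to the usual subshell exceptions.
Valence configurations: Si⁺ [Ne]3s²3p¹, Be⁺ [He]2s¹, Mg⁺ [Ne]3s¹.
The numbers (kJ/mol): Si 1577, Be 1757, Mg 1451.
So the second ionization energies run Mg < Si < Be.

Mg < Si < Be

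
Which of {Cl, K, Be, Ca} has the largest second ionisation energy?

K

IE_2 is the cost of taking one more electron from the +1 cation: Cl⁺ still has 6 valence electrons; K⁺ is the bare [Ar] core; Be⁺ still has 1 valence electron; Ca⁺ still has 1 valence electron.
Core electrons are held far more tightly than valence electrons, so K tops the IE_2 order.
Valence configurations: Cl⁺ [Ne]3s²3p⁴, Be⁺ [He]2s¹, Ca⁺ [Ar]4s¹.
Approximate IE_2 values (kJ/mol): Cl 2298, K 3052, Be 1757, Ca 1145.
Hence IE_2: Ca < Be < Cl < K.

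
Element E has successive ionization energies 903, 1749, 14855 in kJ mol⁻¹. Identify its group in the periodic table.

Look for the largest jump between consecutive ionization energies: IE3/IE2 ≈ 8.5, far larger than any earlier ratio.
That jump marks the point where a core electron is being removed. So the atom has 2 valence electrons.
A main-group element with 2 valence electrons is in group 2.

Group 2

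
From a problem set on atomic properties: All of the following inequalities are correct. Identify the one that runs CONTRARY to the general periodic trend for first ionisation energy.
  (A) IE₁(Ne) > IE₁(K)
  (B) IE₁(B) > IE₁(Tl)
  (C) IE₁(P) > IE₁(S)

The general trend: first ionisation energy increases across a period and decreases down a group.
(A) Ne (period 2, group 18) vs K (period 4, group 1): the stated order agrees with the simple trend.
(B) B (period 2, group 13) vs Tl (period 6, group 13): the stated order agrees with the simple trend.
(C) P (period 3, group 15) vs S (period 3, group 16): the stated order contradicts the simple trend.
The exception is (C): S (3p⁴) ionizes more easily than half-filled P (3p³) because the paired 3p electron in S is pushed out by e⁻–e⁻ repulsion.

(C)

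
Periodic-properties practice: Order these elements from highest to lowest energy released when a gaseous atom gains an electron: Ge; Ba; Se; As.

Se, Ge, As, Ba

Ge is in period 4, group 14; As is in period 4, group 15; Se is in period 4, group 16; Ba is in period 6, group 2.
Adding an electron releases more energy for atoms nearer the top right (short of the noble gases).
Neither a single period nor a single group — weigh both effects.
As > Ba: relative to Ba, both the across-period and down-group shifts push As's electron affinity up.
Ge > As: this pair runs against the simple trend — see the exception note.
Se > Ge: both are in period 4; the period trend gives Se the larger value.
Note the exception: Ge has a higher electron affinity than As, contrary to the simple trend — adding an electron to As's half-filled 4p³ is unfavourable, so Ge (4p²) has the more exothermic EA.
For reference (kJ/mol): Ge 119, As 78, Se 195, Ba 14.
So from highest to lowest: Se > Ge > As > Ba.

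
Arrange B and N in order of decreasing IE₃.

The third ionization energy removes an electron from the +2 ion. For each element: B²⁺ still has 1 valence electron; N²⁺ still has 3 valence electrons.
All are still removing valence electrons, so compare the +2 ions as you would atoms: IE_3 generally rises across a period (higher Z_eff) and falls down a group (larger shell), subject to the usual subshell exceptions.
Valence configurations: B²⁺ [He]2s¹, N²⁺ [He]2s²2p¹.
Approximate IE_3 values (kJ/mol): B 3660, N 4578.
So the third ionization energies run B < N.

N > B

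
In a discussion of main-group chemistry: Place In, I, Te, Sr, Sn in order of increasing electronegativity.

Sr is in period 5, group 2; In is in period 5, group 13; Sn is in period 5, group 14; Te is in period 5, group 16; I is in period 5, group 17.
Smaller atoms with higher effective nuclear charge are more electronegative.
All lie in period 5, so electronegativity increases left to right.
So from lowest to highest: Sr < In < Sn < Te < I.

Sr < In < Sn < Te < I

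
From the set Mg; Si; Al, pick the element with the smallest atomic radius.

Si

Mg is in period 3, group 2; Al is in period 3, group 13; Si is in period 3, group 14.
Across a period the added protons contract the valence shell; down a group each new principal shell makes the atom larger.
All lie in period 3, so atomic radius increases right to left.
The smallest atomic radius among these belongs to Si.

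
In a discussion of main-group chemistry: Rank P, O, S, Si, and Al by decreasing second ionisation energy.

Consider each +1 ion: P⁺ still has 4 valence electrons; O⁺ still has 5 valence electrons; S⁺ still has 5 valence electrons; Si⁺ still has 3 valence electrons; Al⁺ still has 2 valence electrons.
All are still removing valence electrons, so compare the +1 ions as you would atoms: IE_2 generally rises across a period (higher Z_eff) and falls down a group (larger shell), subject to the usual subshell exceptions.
Valence configurations: P⁺ [Ne]3s²3p², O⁺ [He]2s²2p³, S⁺ [Ne]3s²3p³, Si⁺ [Ne]3s²3p¹, Al⁺ [Ne]3s².
Si⁺ loses a lone 3p electron whereas Al⁺ must break into a filled 3s² pair, so IE_2(Al) > IE_2(Si) even though Si has the higher nuclear charge.
Approximate IE_2 values (kJ/mol): P 1907, O 3388, S 2252, Si 1577, Al 1817.
Overall IE_2 order: Si < Al < P < S < O.

O, S, P, Al, Si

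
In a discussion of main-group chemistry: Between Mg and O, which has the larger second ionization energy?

After 1 electron has been removed, what remains? Mg⁺ still has 1 valence electron; O⁺ still has 5 valence electrons.
All are still removing valence electrons, so compare the +1 ions as you would atoms: IE_2 generally rises across a period (higher Z_eff) and falls down a group (larger shell), subject to the usual subshell exceptions.
Valence configurations: Mg⁺ [Ne]3s¹, O⁺ [He]2s²2p³.
The numbers (kJ/mol): Mg 1451, O 3388.
Putting it together, IE_2: Mg < O.

O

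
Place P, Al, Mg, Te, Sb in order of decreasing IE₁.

P > Te > Sb > Mg > Al

Mg is in period 3, group 2; Al is in period 3, group 13; P is in period 3, group 15; Sb is in period 5, group 15; Te is in period 5, group 16.
First ionization energy rises across a period (greater Z_eff holds electrons more tightly) and falls down a group (valence electrons are farther from the nucleus).
Here both period and group differ, so the two effects have to be weighed against each other.
Mg > Al: this pair runs against the simple trend — see the exception note.
Sb > Mg: the two effects oppose for this pair; the across-period effect wins (831 vs 738 kJ/mol).
Te > Sb: Te lies to the right of Sb in period 5, so the across-period effect alone puts Te higher.
P > Te: the two effects oppose for this pair; the down-group effect wins (1012 vs 869 kJ/mol).
Note the exception: Mg has a higher first ionization energy than Al, contrary to the simple trend — Al's single 3p electron is easier to remove than one from Mg's filled 3s².
Approximate values (kJ/mol): Mg 738, Al 578, P 1012, Sb 831, Te 869.
So from highest to lowest: P > Te > Sb > Mg > Al.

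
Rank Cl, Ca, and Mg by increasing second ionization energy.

Ca, Mg, Cl

After 1 electron has been removed, what remains? Cl⁺ still has 6 valence electrons; Ca⁺ still has 1 valence electron; Mg⁺ still has 1 valence electron.
All are still removing valence electrons, so compare the +1 ions as you would atoms: IE_2 generally rises across a period (higher Z_eff) and falls down a group (larger shell), subject to the usual subshell exceptions.
Valence configurations: Cl⁺ [Ne]3s²3p⁴, Ca⁺ [Ar]4s¹, Mg⁺ [Ne]3s¹.
The numbers (kJ/mol): Cl 2298, Ca 1145, Mg 1451.
So the second ionization energies run Ca < Mg < Cl.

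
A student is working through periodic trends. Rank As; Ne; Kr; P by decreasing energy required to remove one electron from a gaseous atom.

Ne, Kr, P, As

IE₁ increases left→right with effective nuclear charge and decreases top→bottom as the valence shell moves farther out.
Neither a single period nor a single group — weigh both effects.
P > As: they share group 15; the group trend gives P the larger value.
Kr > P: the two effects oppose for this pair; the across-period effect wins (1351 vs 1012 kJ/mol).
Ne > Kr: Ne sits above Kr in group 18, so the down-group effect alone puts Ne higher.
Approximate values (kJ/mol): Ne 2081, P 1012, As 947, Kr 1351.
So from highest to lowest: Ne > Kr > P > As.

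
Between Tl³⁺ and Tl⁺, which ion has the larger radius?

Tl⁺

Both ions have Z = 81 protons, but Tl³⁺ has lost more electrons, so its remaining electrons feel a larger effective nuclear charge per electron and are pulled in more tightly.
Higher positive charge → smaller ion, so Tl⁺ > Tl³⁺.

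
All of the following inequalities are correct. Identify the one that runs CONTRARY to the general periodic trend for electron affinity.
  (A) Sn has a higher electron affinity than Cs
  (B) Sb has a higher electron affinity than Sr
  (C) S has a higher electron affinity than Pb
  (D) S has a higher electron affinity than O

The general trend: electron affinity increases across a period and decreases down a group.
(A) Sn (period 5, group 14) vs Cs (period 6, group 1): the stated order agrees with the simple trend.
(B) Sb (period 5, group 15) vs Sr (period 5, group 2): the stated order agrees with the simple trend.
(C) S (period 3, group 16) vs Pb (period 6, group 14): the stated order agrees with the simple trend.
(D) S (period 3, group 16) vs O (period 2, group 16): the stated order contradicts the simple trend.
The exception is (D): the compact 2p subshell of O repels the added electron more than S's larger 3p does.

(D)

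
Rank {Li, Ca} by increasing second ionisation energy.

Ca, Li

Consider each +1 ion: Li⁺ is the bare [He] core; Ca⁺ still has 1 valence electron.
Core electrons are held far more tightly than valence electrons, so Li tops the IE_2 order.
Approximate IE_2 values (kJ/mol): Li 7298, Ca 1145.
Putting it together, IE_2: Ca < Li.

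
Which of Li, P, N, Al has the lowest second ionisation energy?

Consider each +1 ion: Li⁺ is the bare [He] core; P⁺ still has 4 valence electrons; N⁺ still has 4 valence electrons; Al⁺ still has 2 valence electrons.
Breaking into a closed-shell core is much more expensive than removing a leftover valence electron — Li has the largest IE_2 here.
Valence configurations: P⁺ [Ne]3s²3p², N⁺ [He]2s²2p², Al⁺ [Ne]3s².
Approximate IE_2 values (kJ/mol): Li 7298, P 1907, N 2856, Al 1817.
Overall IE_2 order: Al < P < N < Li.

Al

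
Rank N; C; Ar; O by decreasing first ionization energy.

Ar > N > O > C

C is in period 2, group 14; N is in period 2, group 15; O is in period 2, group 16; Ar is in period 3, group 18.
First ionization energy rises across a period (greater Z_eff holds electrons more tightly) and falls down a group (valence electrons are farther from the nucleus).
These span different periods and groups, so the two trends combine.
O > C: both are in period 2; the period trend gives O the larger value.
N > O: this pair runs against the simple trend — see the exception note.
Ar > N: the two effects oppose for this pair; the across-period effect wins (1521 vs 1402 kJ/mol).
Note the exception: N has a higher first ionization energy than O, contrary to the simple trend — pairing an electron in O's 2p⁴ costs repulsion energy, so O ionizes more easily than half-filled N (2p³).
Tabulated first ionization energy (kJ/mol): C 1086, N 1402, O 1314, Ar 1521.
So from highest to lowest: Ar > N > O > C.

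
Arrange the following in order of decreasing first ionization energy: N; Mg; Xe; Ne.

Removing the outermost electron gets harder across a period and easier down a group.
Here both period and group differ, so the two effects have to be weighed against each other.
Xe > Mg: period and group pull opposite ways; the across-period shift dominates (1170 vs 738 kJ/mol).
N > Xe: period and group pull opposite ways; the down-group shift dominates (1402 vs 1170 kJ/mol).
Ne > N: Ne lies to the right of N in period 2, so the across-period effect alone puts Ne higher.
Approximate values (kJ/mol): N 1402, Ne 2081, Mg 738, Xe 1170.
So from highest to lowest: Ne > N > Xe > Mg.

Ne, N, Xe, Mg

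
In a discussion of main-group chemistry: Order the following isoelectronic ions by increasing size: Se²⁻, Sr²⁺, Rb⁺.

Sr²⁺, Rb⁺, Se²⁻

All of these have 36 electrons, so size is governed by nuclear charge alone: the more protons, the stronger the pull on the same electron cloud, and the smaller the ion.
Nuclear charges: Sr²⁺ (Z=38), Rb⁺ (Z=37), Se²⁻ (Z=34).
Smallest to largest: Sr²⁺ < Rb⁺ < Se²⁻.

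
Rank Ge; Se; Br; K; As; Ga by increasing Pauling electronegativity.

K, Ga, Ge, As, Se, Br

EN rises left→right (higher Z_eff, smaller atoms) and falls top→bottom (larger, more shielded atoms).
All lie in period 4, so electronegativity increases left to right.
So from lowest to highest: K < Ga < Ge < As < Se < Br.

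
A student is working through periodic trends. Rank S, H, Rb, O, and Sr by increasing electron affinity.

Sr < Rb < H < O < S

H is in period 1, group 1; O is in period 2, group 16; S is in period 3, group 16; Rb is in period 5, group 1; Sr is in period 5, group 2.
Adding an electron releases more energy for atoms nearer the top right (short of the noble gases).
Here both period and group differ, so the two effects have to be weighed against each other.
Rb > Sr: this pair runs against the simple trend — see the exception note.
H > Rb: H sits above Rb in group 1, so the down-group effect alone puts H higher.
O > H: the two effects oppose for this pair; the across-period effect wins (141 vs 73 kJ/mol).
S > O: this pair runs against the simple trend — see the exception note.
Note the exception: Rb has a higher electron affinity than Sr, contrary to the simple trend — adding an electron to Sr (ns²) has to open a new, higher-energy np subshell, which is unfavourable.
Note the exception: S has a higher electron affinity than O, contrary to the simple trend — the compact 2p subshell of O repels the added electron more than S's larger 3p does.
For reference (kJ/mol): H 73, O 141, S 200, Rb 47, Sr 5.
So from lowest to highest: Sr < Rb < H < O < S.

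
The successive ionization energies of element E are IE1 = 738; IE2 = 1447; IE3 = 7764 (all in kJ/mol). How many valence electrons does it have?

2

Look for the largest jump between consecutive ionization energies: IE3/IE2 ≈ 5.4, far larger than any earlier ratio.
That jump marks the point where a core electron is being removed. So the atom has 2 valence electrons.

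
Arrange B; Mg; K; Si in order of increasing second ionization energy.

Mg, Si, B, K

IE_2 is the cost of taking one more electron from the +1 cation: B⁺ still has 2 valence electrons; Mg⁺ still has 1 valence electron; K⁺ is the bare [Ar] core; Si⁺ still has 3 valence electrons.
Pulling an electron out of a noble-gas core costs far more than removing a remaining valence electron, so K sits at the high end of IE_2.
Valence configurations: B⁺ [He]2s², Mg⁺ [Ne]3s¹, Si⁺ [Ne]3s²3p¹.
Tabulated IE_2 (kJ/mol): B 2427, Mg 1451, K 3052, Si 1577.
Overall IE_2 order: Mg < Si < B < K.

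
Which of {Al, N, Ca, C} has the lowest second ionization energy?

IE_2 is the cost of taking one more electron from the +1 cation: Al⁺ still has 2 valence electrons; N⁺ still has 4 valence electrons; Ca⁺ still has 1 valence electron; C⁺ still has 3 valence electrons.
All are still removing valence electrons, so compare the +1 ions as you would atoms: IE_2 generally rises across a period (higher Z_eff) and falls down a group (larger shell), subject to the usual subshell exceptions.
Valence configurations: Al⁺ [Ne]3s², N⁺ [He]2s²2p², Ca⁺ [Ar]4s¹, C⁺ [He]2s²2p¹.
Tabulated IE_2 (kJ/mol): Al 1817, N 2856, Ca 1145, C 2353.
Overall IE_2 order: Ca < Al < C < N.

Ca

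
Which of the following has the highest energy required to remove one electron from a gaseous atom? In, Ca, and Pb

Ca is in period 4, group 2; In is in period 5, group 13; Pb is in period 6, group 14.
IE₁ increases left→right with effective nuclear charge and decreases top→bottom as the valence shell moves farther out.
These sit on a diagonal, where the across-period and down-group effects partly cancel.
Ca > In: the two effects oppose for this pair; the down-group effect wins (590 vs 558 kJ/mol).
Pb > Ca: the two effects oppose for this pair; the across-period effect wins (716 vs 590 kJ/mol).
Approximate values (kJ/mol): Ca 590, In 558, Pb 716.
The highest energy required to remove one electron from a gaseous atom among these belongs to Pb.

Pb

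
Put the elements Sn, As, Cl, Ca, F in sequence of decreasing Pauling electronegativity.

F, Cl, As, Sn, Ca

F is in period 2, group 17; Cl is in period 3, group 17; Ca is in period 4, group 2; As is in period 4, group 15; Sn is in period 5, group 14.
EN rises left→right (higher Z_eff, smaller atoms) and falls top→bottom (larger, more shielded atoms).
Here both period and group differ, so the two effects have to be weighed against each other.
Sn > Ca: the two effects oppose for this pair; the across-period effect wins (1.96 vs 1.00).
As > Sn: relative to Sn, both the across-period and down-group shifts push As's electronegativity up.
Cl > As: both effects reinforce here, so Cl is clearly the higher of the two.
F > Cl: they share group 17; the group trend gives F the larger value.
For reference (Pauling): F 3.98, Cl 3.16, Ca 1.00, As 2.18, Sn 1.96.
So from highest to lowest: F > Cl > As > Sn > Ca.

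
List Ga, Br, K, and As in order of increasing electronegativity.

K < Ga < As < Br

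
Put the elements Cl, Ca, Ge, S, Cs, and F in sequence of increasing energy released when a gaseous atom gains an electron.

F is in period 2, group 17; S is in period 3, group 16; Cl is in period 3, group 17; Ca is in period 4, group 2; Ge is in period 4, group 14; Cs is in period 6, group 1.
Electron affinity generally becomes more exothermic across a period toward the halogens and less exothermic down a group.
These span different periods and groups, so the two trends combine.
Cs > Ca: this pair runs against the simple trend — see the exception note.
Ge > Cs: relative to Cs, both the across-period and down-group shifts push Ge's electron affinity up.
S > Ge: both effects reinforce here, so S is clearly the higher of the two.
F > S: both effects reinforce here, so F is clearly the higher of the two.
Cl > F: this pair runs against the simple trend — see the exception note.
Note the exception: Cs has a higher electron affinity than Ca, contrary to the simple trend — adding an electron to Ca (ns²) has to open a new, higher-energy np subshell, which is unfavourable.
Note the exception: Cl has a higher electron affinity than F, contrary to the simple trend — F's small 2p subshell makes the incoming electron feel strong e⁻–e⁻ repulsion, so Cl actually releases more energy on gaining an electron.
For reference (kJ/mol): F 328, S 200, Cl 349, Ca 2, Ge 119, Cs 46.
So from lowest to highest: Ca < Cs < Ge < S < F < Cl.

Ca < Cs < Ge < S < F < Cl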